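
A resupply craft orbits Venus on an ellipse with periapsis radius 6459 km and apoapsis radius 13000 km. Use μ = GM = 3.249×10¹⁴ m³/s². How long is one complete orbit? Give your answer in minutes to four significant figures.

Semi-major axis a = (r_p + r_a)/2 = (6459.0 + 13000)/2 = 9729.5 km = 9.730×10⁶ m.
By Kepler's third law T = 2π√(a³/μ) = 2π × 1.684×10³ = 1.058×10⁴ s.
= 176.3 minutes.

T ≈ 176.3 minutes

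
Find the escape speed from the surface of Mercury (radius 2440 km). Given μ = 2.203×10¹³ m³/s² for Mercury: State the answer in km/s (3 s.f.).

r = R = 2.440×10⁶ m.
Escape speed v_esc = √(2μ/r) = √(2 × 2.203×10¹³ / 2.440×10⁶) = √(1.806×10⁷) = 4249 m/s.
= 4.249 km/s.

v_esc ≈ 4.25 km/s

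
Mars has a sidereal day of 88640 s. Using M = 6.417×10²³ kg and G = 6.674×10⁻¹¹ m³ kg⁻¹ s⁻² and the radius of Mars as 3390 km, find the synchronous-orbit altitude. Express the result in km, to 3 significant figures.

h_sync ≈ 17000 km

μ = GM = 6.674×10⁻¹¹ × 6.417×10²³ = 4.283×10¹³ m³/s².
A synchronous orbit has period T, so by Kepler's third law a = (μT²/4π²)^(1/3).
μT²/4π² = 4.283×10¹³ × (8.864×10⁴)² / 39.48 = 8.524×10²¹ m³.
a = 2.043×10⁷ m = 20427 km.
Altitude h = a − R = 20427 − 3390 = 17037 km.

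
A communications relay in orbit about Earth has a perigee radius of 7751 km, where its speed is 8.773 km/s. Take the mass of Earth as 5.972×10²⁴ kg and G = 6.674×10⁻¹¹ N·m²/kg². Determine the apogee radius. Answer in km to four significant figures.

μ = GM = 6.674×10⁻¹¹ × 5.972×10²⁴ = 3.986×10¹⁴ m³/s².
r_p = 7.751×10⁶ m.
Specific energy ε = v²/2 − μ/r = -1.294×10⁷ J/kg, so a = −μ/(2ε) = 1.540×10⁷ m.
The apsides satisfy r_p + r_a = 2a, so the apogee radius is 2a − r_p = 2.305×10⁷ m = 23053 km.

apogee radius ≈ 23050 km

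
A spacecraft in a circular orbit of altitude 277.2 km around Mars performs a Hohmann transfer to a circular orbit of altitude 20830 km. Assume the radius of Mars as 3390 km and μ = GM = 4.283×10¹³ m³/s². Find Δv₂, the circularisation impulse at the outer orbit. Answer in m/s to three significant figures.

r₁ = 3390 + 277.2 = 3667.2 km = 3.6672×10⁶ m.
r₂ = 3390 + 20830 = 24220 km = 2.4220×10⁷ m.
Transfer ellipse a_t = (r₁ + r₂)/2 = 1.394×10⁷ m.
At r₁: circular v_c1 = √(μ/r₁) = 3417 m/s; transfer-periapsis v_p = √[μ(2/r₁ − 1/a_t)] = 4504 m/s.
At r₂: circular v_c2 = √(μ/r₂) = 1330 m/s; transfer-apoapsis v_a = √[μ(2/r₂ − 1/a_t)] = 682.0 m/s.
Δv₂ = v_c2 − v_a = 647.8 m/s.

Δv ≈ 648 m/s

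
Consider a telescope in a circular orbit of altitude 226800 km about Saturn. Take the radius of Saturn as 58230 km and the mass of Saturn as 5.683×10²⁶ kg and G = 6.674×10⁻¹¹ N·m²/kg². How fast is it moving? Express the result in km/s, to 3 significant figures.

v ≈ 11.5 km/s

μ = GM = 6.674×10⁻¹¹ × 5.683×10²⁶ = 3.793×10¹⁶ m³/s².
r = 58230 + 226800 = 285030 km = 2.8503×10⁸ m.
For a circular orbit v = √(μ/r) = √(3.793×10¹⁶ / 2.850×10⁸) = √(1.331×10⁸) = 11540 m/s.
That is 11.54 km/s.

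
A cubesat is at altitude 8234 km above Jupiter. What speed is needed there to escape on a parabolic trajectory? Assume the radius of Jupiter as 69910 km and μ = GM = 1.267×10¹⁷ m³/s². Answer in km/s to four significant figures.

r = 69910 + 8234 = 78144 km = 7.8144×10⁷ m.
Escape speed v_esc = √(2μ/r) = √(2 × 1.267×10¹⁷ / 7.814×10⁷) = √(3.243×10⁹) = 56940 m/s.
= 56.94 km/s.

v_esc ≈ 56.94 km/s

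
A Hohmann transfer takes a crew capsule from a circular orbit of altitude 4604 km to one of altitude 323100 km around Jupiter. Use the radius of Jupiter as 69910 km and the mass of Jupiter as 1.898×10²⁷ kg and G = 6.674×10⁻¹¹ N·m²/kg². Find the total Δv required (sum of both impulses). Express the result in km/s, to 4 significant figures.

Δv_total ≈ 20.05 km/s

μ = GM = 6.674×10⁻¹¹ × 1.898×10²⁷ = 1.267×10¹⁷ m³/s².
r₁ = 69910 + 4604 = 74514 km = 7.4514×10⁷ m.
r₂ = 69910 + 323100 = 393010 km = 3.9301×10⁸ m.
Transfer ellipse a_t = (r₁ + r₂)/2 = 2.338×10⁸ m.
At r₁: circular v_c1 = √(μ/r₁) = 41230 m/s; transfer-perijove v_p = √[μ(2/r₁ − 1/a_t)] = 53460 m/s.
Δv₁ = v_p − v_c1 = 12230 m/s.
At r₂: circular v_c2 = √(μ/r₂) = 17950 m/s; transfer-apojove v_a = √[μ(2/r₂ − 1/a_t)] = 10140 m/s.
Δv₂ = v_c2 − v_a = 7817 m/s.
Total Δv = Δv₁ + Δv₂ = 20050 m/s = 20.05 km/s.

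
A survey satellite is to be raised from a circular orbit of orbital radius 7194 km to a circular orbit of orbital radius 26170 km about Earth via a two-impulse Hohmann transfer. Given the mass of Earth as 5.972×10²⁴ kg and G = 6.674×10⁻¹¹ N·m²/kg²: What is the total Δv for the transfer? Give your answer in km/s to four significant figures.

Δv_total ≈ 3.219 km/s

μ = GM = 6.674×10⁻¹¹ × 5.972×10²⁴ = 3.986×10¹⁴ m³/s².
r₁ = 7194 km = 7.194×10⁶ m.
r₂ = 26170 km = 2.617×10⁷ m.
Transfer ellipse a_t = (r₁ + r₂)/2 = 1.668×10⁷ m.
At r₁: circular v_c1 = √(μ/r₁) = 7443 m/s; transfer-perigee v_p = √[μ(2/r₁ − 1/a_t)] = 9323 m/s.
Δv₁ = v_p − v_c1 = 1879 m/s.
At r₂: circular v_c2 = √(μ/r₂) = 3903 m/s; transfer-apogee v_a = √[μ(2/r₂ − 1/a_t)] = 2563 m/s.
Δv₂ = v_c2 − v_a = 1340 m/s.
Total Δv = Δv₁ + Δv₂ = 3219 m/s = 3.219 km/s.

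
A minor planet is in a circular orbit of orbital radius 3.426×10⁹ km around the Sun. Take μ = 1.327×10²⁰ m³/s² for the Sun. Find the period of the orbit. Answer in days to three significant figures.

r = 3.426×10⁹ km = 3.426×10¹² m.
Kepler's third law: T = 2π√(r³/μ) = 2π√((3.426×10¹²)³ / 1.327×10²⁰).
r³/μ = 3.030×10¹⁷ s², so T = 2π × 5.505×10⁸ = 3.459×10⁹ s.
Converting: 3.459×10⁹ s ÷ 86400 = 40030 days.

T ≈ 40000 days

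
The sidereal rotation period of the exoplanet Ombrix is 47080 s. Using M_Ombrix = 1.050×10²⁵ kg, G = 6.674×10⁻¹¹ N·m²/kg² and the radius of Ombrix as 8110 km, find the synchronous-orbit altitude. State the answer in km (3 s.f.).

μ = GM = 6.674×10⁻¹¹ × 1.050×10²⁵ = 7.008×10¹⁴ m³/s².
A synchronous orbit has period T, so by Kepler's third law a = (μT²/4π²)^(1/3).
μT²/4π² = 7.008×10¹⁴ × (4.708×10⁴)² / 39.48 = 3.934×10²² m³.
a = 3.401×10⁷ m = 34012 km.
Altitude h = a − R = 34012 − 8110 = 25902 km.

h_sync ≈ 25900 km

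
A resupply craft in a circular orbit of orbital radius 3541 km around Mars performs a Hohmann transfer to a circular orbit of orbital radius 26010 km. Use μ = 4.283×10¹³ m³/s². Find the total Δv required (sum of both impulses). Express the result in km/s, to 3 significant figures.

Δv_total ≈ 1.79 km/s

r₁ = 3541 km = 3.541×10⁶ m.
r₂ = 26010 km = 2.601×10⁷ m.
Transfer ellipse a_t = (r₁ + r₂)/2 = 1.478×10⁷ m.
At r₁: circular v_c1 = √(μ/r₁) = 3478 m/s; transfer-periapsis v_p = √[μ(2/r₁ − 1/a_t)] = 4614 m/s.
Δv₁ = v_p − v_c1 = 1136 m/s.
At r₂: circular v_c2 = √(μ/r₂) = 1283 m/s; transfer-apoapsis v_a = √[μ(2/r₂ − 1/a_t)] = 628.2 m/s.
Δv₂ = v_c2 − v_a = 655.0 m/s.
Total Δv = Δv₁ + Δv₂ = 1792 m/s = 1.792 km/s.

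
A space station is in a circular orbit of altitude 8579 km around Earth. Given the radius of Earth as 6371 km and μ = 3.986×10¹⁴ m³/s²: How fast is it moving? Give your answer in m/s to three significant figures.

r = 6371 + 8579 = 14950 km = 1.4950×10⁷ m.
For a circular orbit v = √(μ/r) = √(3.986×10¹⁴ / 1.495×10⁷) = √(2.666×10⁷) = 5164 m/s.

v ≈ 5160 m/s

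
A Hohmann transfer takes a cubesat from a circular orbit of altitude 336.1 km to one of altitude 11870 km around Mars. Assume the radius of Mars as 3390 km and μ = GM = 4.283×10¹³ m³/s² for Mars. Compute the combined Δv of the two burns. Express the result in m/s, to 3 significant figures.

r₁ = 3390 + 336.1 = 3726.1 km = 3.7261×10⁶ m.
r₂ = 3390 + 11870 = 15260 km = 1.5260×10⁷ m.
Transfer ellipse a_t = (r₁ + r₂)/2 = 9.493×10⁶ m.
At r₁: circular v_c1 = √(μ/r₁) = 3390 m/s; transfer-periapsis v_p = √[μ(2/r₁ − 1/a_t)] = 4299 m/s.
Δv₁ = v_p − v_c1 = 908.2 m/s.
At r₂: circular v_c2 = √(μ/r₂) = 1675 m/s; transfer-apoapsis v_a = √[μ(2/r₂ − 1/a_t)] = 1050 m/s.
Δv₂ = v_c2 − v_a = 625.7 m/s.
Total Δv = Δv₁ + Δv₂ = 1534 m/s.

Δv_total ≈ 1530 m/s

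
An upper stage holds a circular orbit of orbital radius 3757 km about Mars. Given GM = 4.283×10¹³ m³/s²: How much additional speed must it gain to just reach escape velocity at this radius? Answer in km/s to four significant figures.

Δv ≈ 1.399 km/s

r = 3757 km = 3.757×10⁶ m.
Circular speed v_c = √(μ/r) = 3376 m/s.
Escape speed v_esc = √(2μ/r) = √2 × v_c = 4775 m/s.
Δv = v_esc − v_c = 1399 m/s = 1.399 km/s.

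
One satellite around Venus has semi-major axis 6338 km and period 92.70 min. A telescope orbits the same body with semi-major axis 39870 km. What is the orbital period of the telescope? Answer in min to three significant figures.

Kepler's third law: T² ∝ a³, so T₂ = T₁ (a₂/a₁)^(3/2).
a₂/a₁ = 6.291, (a₂/a₁)^(3/2) = 15.78.
T₂ = 92.70 × 15.78 = 1463 min.

T₂ ≈ 1460 min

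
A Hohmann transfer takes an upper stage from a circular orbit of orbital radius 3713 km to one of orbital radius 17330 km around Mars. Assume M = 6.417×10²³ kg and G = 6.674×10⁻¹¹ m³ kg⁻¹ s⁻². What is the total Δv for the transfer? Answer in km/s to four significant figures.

Δv_total ≈ 1.601 km/s

μ = GM = 6.674×10⁻¹¹ × 6.417×10²³ = 4.283×10¹³ m³/s².
r₁ = 3713 km = 3.713×10⁶ m.
r₂ = 17330 km = 1.733×10⁷ m.
Transfer ellipse a_t = (r₁ + r₂)/2 = 1.052×10⁷ m.
At r₁: circular v_c1 = √(μ/r₁) = 3396 m/s; transfer-periapsis v_p = √[μ(2/r₁ − 1/a_t)] = 4359 m/s.
Δv₁ = v_p − v_c1 = 962.5 m/s.
At r₂: circular v_c2 = √(μ/r₂) = 1572 m/s; transfer-apoapsis v_a = √[μ(2/r₂ − 1/a_t)] = 933.9 m/s.
Δv₂ = v_c2 − v_a = 638.2 m/s.
Total Δv = Δv₁ + Δv₂ = 1601 m/s = 1.601 km/s.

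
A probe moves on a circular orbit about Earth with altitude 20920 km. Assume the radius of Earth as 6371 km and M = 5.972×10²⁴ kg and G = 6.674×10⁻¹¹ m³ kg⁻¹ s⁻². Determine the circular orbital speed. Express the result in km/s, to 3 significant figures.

μ = GM = 6.674×10⁻¹¹ × 5.972×10²⁴ = 3.986×10¹⁴ m³/s².
r = 6371 + 20920 = 27291 km = 2.7291×10⁷ m.
For a circular orbit v = √(μ/r) = √(3.986×10¹⁴ / 2.729×10⁷) = √(1.460×10⁷) = 3822 m/s.
That is 3.822 km/s.

v ≈ 3.82 km/s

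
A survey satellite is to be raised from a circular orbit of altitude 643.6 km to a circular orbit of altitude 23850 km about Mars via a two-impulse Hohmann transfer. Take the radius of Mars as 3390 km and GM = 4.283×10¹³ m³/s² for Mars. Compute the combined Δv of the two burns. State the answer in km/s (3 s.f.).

r₁ = 3390 + 643.6 = 4033.6 km = 4.0336×10⁶ m.
r₂ = 3390 + 23850 = 27240 km = 2.7240×10⁷ m.
Transfer ellipse a_t = (r₁ + r₂)/2 = 1.564×10⁷ m.
At r₁: circular v_c1 = √(μ/r₁) = 3259 m/s; transfer-periapsis v_p = √[μ(2/r₁ − 1/a_t)] = 4301 m/s.
Δv₁ = v_p − v_c1 = 1042 m/s.
At r₂: circular v_c2 = √(μ/r₂) = 1254 m/s; transfer-apoapsis v_a = √[μ(2/r₂ − 1/a_t)] = 636.9 m/s.
Δv₂ = v_c2 − v_a = 617.1 m/s.
Total Δv = Δv₁ + Δv₂ = 1659 m/s = 1.659 km/s.

Δv_total ≈ 1.66 km/s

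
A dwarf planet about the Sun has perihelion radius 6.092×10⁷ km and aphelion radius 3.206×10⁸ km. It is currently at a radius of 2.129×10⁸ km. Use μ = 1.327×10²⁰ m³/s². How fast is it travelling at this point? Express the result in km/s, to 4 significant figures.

v ≈ 23.47 km/s

Semi-major axis a = (r_p + r_a)/2 = 1.9076×10⁸ km = 1.908×10¹¹ m.
Vis-viva: v² = μ(2/r − 1/a) = 1.327×10²⁰ × (9.394×10⁻¹² − 5.242×10⁻¹²) = 5.510×10⁸ m²/s².
v = 23470 m/s = 23.47 km/s.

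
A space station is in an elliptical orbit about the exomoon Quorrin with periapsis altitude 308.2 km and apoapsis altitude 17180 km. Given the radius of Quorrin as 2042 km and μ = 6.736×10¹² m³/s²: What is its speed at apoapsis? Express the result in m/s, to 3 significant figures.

v ≈ 276 m/s

r_p = 2042 + 308.2 = 2350.2 km = 2.3502×10⁶ m.
r_a = 2042 + 17180 = 19222 km = 1.9222×10⁷ m.
Semi-major axis a = (r_p + r_a)/2 = 10786 km = 1.079×10⁷ m.
Vis-viva: v² = μ(2/r − 1/a) = 6.736×10¹² × (1.040×10⁻⁷ − 9.271×10⁻⁸) = 7.636×10⁴ m²/s².
v = 276.3 m/s.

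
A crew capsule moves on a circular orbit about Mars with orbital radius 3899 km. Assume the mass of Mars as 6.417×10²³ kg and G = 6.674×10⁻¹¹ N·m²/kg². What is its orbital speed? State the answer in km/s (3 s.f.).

v ≈ 3.31 km/s

μ = GM = 6.674×10⁻¹¹ × 6.417×10²³ = 4.283×10¹³ m³/s².
r = 3899 km = 3.899×10⁶ m.
For a circular orbit v = √(μ/r) = √(4.283×10¹³ / 3.899×10⁶) = √(1.098×10⁷) = 3314 m/s.
That is 3.314 km/s.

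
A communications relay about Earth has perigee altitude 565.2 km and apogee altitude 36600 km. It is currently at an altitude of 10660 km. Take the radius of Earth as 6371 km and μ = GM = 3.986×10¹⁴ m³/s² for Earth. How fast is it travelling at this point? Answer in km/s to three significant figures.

r_p = 6371 + 565.2 = 6936.2 km = 6.9362×10⁶ m.
r_a = 6371 + 36600 = 42971 km = 4.2971×10⁷ m.
r = 6371 + 10660 = 17031 km = 1.703×10⁷ m.
Semi-major axis a = (r_p + r_a)/2 = 24954 km = 2.495×10⁷ m.
Vis-viva: v² = μ(2/r − 1/a) = 3.986×10¹⁴ × (1.174×10⁻⁷ − 4.007×10⁻⁸) = 3.084×10⁷ m²/s².
v = 5553 m/s = 5.553 km/s.

v ≈ 5.55 km/s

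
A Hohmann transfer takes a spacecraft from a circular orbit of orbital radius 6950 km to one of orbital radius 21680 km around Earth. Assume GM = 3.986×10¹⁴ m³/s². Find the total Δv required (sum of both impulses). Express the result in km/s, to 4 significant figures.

r₁ = 6950 km = 6.950×10⁶ m.
r₂ = 21680 km = 2.168×10⁷ m.
Transfer ellipse a_t = (r₁ + r₂)/2 = 1.432×10⁷ m.
At r₁: circular v_c1 = √(μ/r₁) = 7573 m/s; transfer-perigee v_p = √[μ(2/r₁ − 1/a_t)] = 9320 m/s.
Δv₁ = v_p − v_c1 = 1747 m/s.
At r₂: circular v_c2 = √(μ/r₂) = 4288 m/s; transfer-apogee v_a = √[μ(2/r₂ − 1/a_t)] = 2988 m/s.
Δv₂ = v_c2 − v_a = 1300 m/s.
Total Δv = Δv₁ + Δv₂ = 3047 m/s = 3.047 km/s.

Δv_total ≈ 3.047 km/s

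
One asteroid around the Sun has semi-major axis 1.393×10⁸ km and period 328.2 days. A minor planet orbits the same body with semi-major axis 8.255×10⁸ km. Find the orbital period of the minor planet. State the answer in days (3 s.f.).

T₂ ≈ 4730 days

Kepler's third law: T² ∝ a³, so T₂ = T₁ (a₂/a₁)^(3/2).
a₂/a₁ = 5.926, (a₂/a₁)^(3/2) = 14.43.
T₂ = 328.2 × 14.43 = 4735 days.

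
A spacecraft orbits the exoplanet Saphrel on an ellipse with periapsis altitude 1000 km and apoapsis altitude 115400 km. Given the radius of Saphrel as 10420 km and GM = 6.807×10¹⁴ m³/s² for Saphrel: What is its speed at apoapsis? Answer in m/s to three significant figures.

r_p = 10420 + 1000 = 11420 km = 1.1420×10⁷ m.
r_a = 10420 + 115400 = 125820 km = 1.2582×10⁸ m.
Semi-major axis a = (r_p + r_a)/2 = 68620 km = 6.862×10⁷ m.
Vis-viva: v² = μ(2/r − 1/a) = 6.807×10¹⁴ × (1.590×10⁻⁸ − 1.457×10⁻⁸) = 9.004×10⁵ m²/s².
v = 948.9 m/s.

v ≈ 949 m/s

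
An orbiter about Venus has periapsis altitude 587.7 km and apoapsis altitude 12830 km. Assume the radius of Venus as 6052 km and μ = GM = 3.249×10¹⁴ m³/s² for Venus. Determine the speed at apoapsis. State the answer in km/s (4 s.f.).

v ≈ 2.992 km/s

r_p = 6052 + 587.7 = 6639.7 km = 6.6397×10⁶ m.
r_a = 6052 + 12830 = 18882 km = 1.8882×10⁷ m.
Semi-major axis a = (r_p + r_a)/2 = 12761 km = 1.276×10⁷ m.
Vis-viva: v² = μ(2/r − 1/a) = 3.249×10¹⁴ × (1.059×10⁻⁷ − 7.836×10⁻⁸) = 8.953×10⁶ m²/s².
v = 2992 m/s = 2.992 km/s.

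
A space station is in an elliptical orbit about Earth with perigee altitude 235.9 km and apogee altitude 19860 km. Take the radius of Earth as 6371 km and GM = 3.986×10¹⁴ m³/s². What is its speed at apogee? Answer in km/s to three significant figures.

v ≈ 2.47 km/s

r_p = 6371 + 235.9 = 6606.9 km = 6.6069×10⁶ m.
r_a = 6371 + 19860 = 26231 km = 2.6231×10⁷ m.
Semi-major axis a = (r_p + r_a)/2 = 16419 km = 1.642×10⁷ m.
Vis-viva: v² = μ(2/r − 1/a) = 3.986×10¹⁴ × (7.625×10⁻⁸ − 6.091×10⁻⁸) = 6.115×10⁶ m²/s².
v = 2473 m/s = 2.473 km/s.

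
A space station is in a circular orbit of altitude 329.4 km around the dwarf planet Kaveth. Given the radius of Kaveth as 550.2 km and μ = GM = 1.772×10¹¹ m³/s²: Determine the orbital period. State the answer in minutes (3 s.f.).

T ≈ 205 minutes

r = 550.2 + 329.4 = 879.60 km = 8.7960×10⁵ m.
Kepler's third law: T = 2π√(r³/μ) = 2π√((8.796×10⁵)³ / 1.772×10¹¹).
r³/μ = 3.841×10⁶ s², so T = 2π × 1.960×10³ = 1.231×10⁴ s.
Converting: 1.231×10⁴ s ÷ 60.00 = 205.2 minutes.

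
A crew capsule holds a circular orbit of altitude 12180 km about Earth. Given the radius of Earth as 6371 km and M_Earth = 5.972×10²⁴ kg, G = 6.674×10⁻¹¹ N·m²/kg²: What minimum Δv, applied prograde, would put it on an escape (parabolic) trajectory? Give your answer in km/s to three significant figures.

Δv ≈ 1.92 km/s

μ = GM = 6.674×10⁻¹¹ × 5.972×10²⁴ = 3.986×10¹⁴ m³/s².
r = 6371 + 12180 = 18551 km = 1.8551×10⁷ m.
Circular speed v_c = √(μ/r) = 4635 m/s.
Escape speed v_esc = √(2μ/r) = √2 × v_c = 6555 m/s.
Δv = v_esc − v_c = 1920 m/s = 1.920 km/s.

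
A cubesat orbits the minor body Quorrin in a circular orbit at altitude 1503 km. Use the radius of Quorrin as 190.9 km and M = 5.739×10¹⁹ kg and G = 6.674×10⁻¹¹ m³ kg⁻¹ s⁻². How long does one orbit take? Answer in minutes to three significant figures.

T ≈ 3730 minutes

μ = GM = 6.674×10⁻¹¹ × 5.739×10¹⁹ = 3.830×10⁹ m³/s².
r = 190.9 + 1503 = 1693.9 km = 1.6939×10⁶ m.
Kepler's third law: T = 2π√(r³/μ) = 2π√((1.694×10⁶)³ / 3.830×10⁹).
r³/μ = 1.269×10⁹ s², so T = 2π × 3.562×10⁴ = 2.238×10⁵ s.
Converting: 2.238×10⁵ s ÷ 60.00 = 3730 minutes.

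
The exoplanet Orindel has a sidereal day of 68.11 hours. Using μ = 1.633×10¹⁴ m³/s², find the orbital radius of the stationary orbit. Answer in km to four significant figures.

r_sync ≈ 62890 km

T = 68.11 hours = 2.452×10⁵ s.
A synchronous orbit has period T, so by Kepler's third law a = (μT²/4π²)^(1/3).
μT²/4π² = 1.633×10¹⁴ × (2.452×10⁵)² / 39.48 = 2.487×10²³ m³.
a = 6.289×10⁷ m = 62886 km.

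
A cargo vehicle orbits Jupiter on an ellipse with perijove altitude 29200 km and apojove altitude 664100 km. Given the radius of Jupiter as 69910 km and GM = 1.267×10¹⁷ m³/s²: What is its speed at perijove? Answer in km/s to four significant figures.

v ≈ 47.46 km/s

r_p = 69910 + 29200 = 99110 km = 9.9110×10⁷ m.
r_a = 69910 + 664100 = 734010 km = 7.3401×10⁸ m.
Semi-major axis a = (r_p + r_a)/2 = 4.1656×10⁵ km = 4.166×10⁸ m.
Vis-viva: v² = μ(2/r − 1/a) = 1.267×10¹⁷ × (2.018×10⁻⁸ − 2.401×10⁻⁹) = 2.253×10⁹ m²/s².
v = 47460 m/s = 47.46 km/s.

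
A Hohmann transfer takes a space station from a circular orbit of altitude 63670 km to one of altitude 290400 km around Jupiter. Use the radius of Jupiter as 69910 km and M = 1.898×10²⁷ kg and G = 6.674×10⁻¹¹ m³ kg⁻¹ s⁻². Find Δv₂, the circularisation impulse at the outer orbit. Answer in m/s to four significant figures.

Δv ≈ 4960 m/s

μ = GM = 6.674×10⁻¹¹ × 1.898×10²⁷ = 1.267×10¹⁷ m³/s².
r₁ = 69910 + 63670 = 133580 km = 1.3358×10⁸ m.
r₂ = 69910 + 290400 = 360310 km = 3.6031×10⁸ m.
Transfer ellipse a_t = (r₁ + r₂)/2 = 2.469×10⁸ m.
At r₁: circular v_c1 = √(μ/r₁) = 30790 m/s; transfer-perijove v_p = √[μ(2/r₁ − 1/a_t)] = 37200 m/s.
At r₂: circular v_c2 = √(μ/r₂) = 18750 m/s; transfer-apojove v_a = √[μ(2/r₂ − 1/a_t)] = 13790 m/s.
Δv₂ = v_c2 − v_a = 4960 m/s.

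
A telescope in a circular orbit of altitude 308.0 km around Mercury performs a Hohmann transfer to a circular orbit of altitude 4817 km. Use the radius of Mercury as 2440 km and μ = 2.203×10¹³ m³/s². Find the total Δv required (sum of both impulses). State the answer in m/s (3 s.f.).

Δv_total ≈ 1030 m/s

r₁ = 2440 + 308.0 = 2748.0 km = 2.7480×10⁶ m.
r₂ = 2440 + 4817 = 7257.0 km = 7.2570×10⁶ m.
Transfer ellipse a_t = (r₁ + r₂)/2 = 5.002×10⁶ m.
At r₁: circular v_c1 = √(μ/r₁) = 2831 m/s; transfer-periherm v_p = √[μ(2/r₁ − 1/a_t)] = 3410 m/s.
Δv₁ = v_p − v_c1 = 578.8 m/s.
At r₂: circular v_c2 = √(μ/r₂) = 1742 m/s; transfer-apoherm v_a = √[μ(2/r₂ − 1/a_t)] = 1291 m/s.
Δv₂ = v_c2 − v_a = 451.0 m/s.
Total Δv = Δv₁ + Δv₂ = 1030 m/s.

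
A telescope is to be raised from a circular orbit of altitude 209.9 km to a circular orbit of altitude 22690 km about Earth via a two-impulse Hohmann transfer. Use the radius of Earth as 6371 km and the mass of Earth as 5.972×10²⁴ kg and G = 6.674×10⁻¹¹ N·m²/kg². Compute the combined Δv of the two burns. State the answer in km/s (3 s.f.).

Δv_total ≈ 3.61 km/s

μ = GM = 6.674×10⁻¹¹ × 5.972×10²⁴ = 3.986×10¹⁴ m³/s².
r₁ = 6371 + 209.9 = 6580.9 km = 6.5809×10⁶ m.
r₂ = 6371 + 22690 = 29061 km = 2.9061×10⁷ m.
Transfer ellipse a_t = (r₁ + r₂)/2 = 1.782×10⁷ m.
At r₁: circular v_c1 = √(μ/r₁) = 7782 m/s; transfer-perigee v_p = √[μ(2/r₁ − 1/a_t)] = 9938 m/s.
Δv₁ = v_p − v_c1 = 2156 m/s.
At r₂: circular v_c2 = √(μ/r₂) = 3703 m/s; transfer-apogee v_a = √[μ(2/r₂ − 1/a_t)] = 2250 m/s.
Δv₂ = v_c2 − v_a = 1453 m/s.
Total Δv = Δv₁ + Δv₂ = 3609 m/s = 3.609 km/s.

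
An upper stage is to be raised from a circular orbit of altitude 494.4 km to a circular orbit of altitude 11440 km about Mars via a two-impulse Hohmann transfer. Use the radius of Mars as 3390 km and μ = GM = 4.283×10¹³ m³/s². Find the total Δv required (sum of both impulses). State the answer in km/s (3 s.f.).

r₁ = 3390 + 494.4 = 3884.4 km = 3.8844×10⁶ m.
r₂ = 3390 + 11440 = 14830 km = 1.4830×10⁷ m.
Transfer ellipse a_t = (r₁ + r₂)/2 = 9.357×10⁶ m.
At r₁: circular v_c1 = √(μ/r₁) = 3321 m/s; transfer-periapsis v_p = √[μ(2/r₁ − 1/a_t)] = 4180 m/s.
Δv₁ = v_p − v_c1 = 859.8 m/s.
At r₂: circular v_c2 = √(μ/r₂) = 1699 m/s; transfer-apoapsis v_a = √[μ(2/r₂ − 1/a_t)] = 1095 m/s.
Δv₂ = v_c2 − v_a = 604.5 m/s.
Total Δv = Δv₁ + Δv₂ = 1464 m/s = 1.464 km/s.

Δv_total ≈ 1.46 km/s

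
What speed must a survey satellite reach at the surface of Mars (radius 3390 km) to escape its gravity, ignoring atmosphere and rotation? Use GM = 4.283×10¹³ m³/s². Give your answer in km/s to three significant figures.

v_esc ≈ 5.03 km/s

r = R = 3.390×10⁶ m.
Escape speed v_esc = √(2μ/r) = √(2 × 4.283×10¹³ / 3.390×10⁶) = √(2.527×10⁷) = 5027 m/s.
= 5.027 km/s.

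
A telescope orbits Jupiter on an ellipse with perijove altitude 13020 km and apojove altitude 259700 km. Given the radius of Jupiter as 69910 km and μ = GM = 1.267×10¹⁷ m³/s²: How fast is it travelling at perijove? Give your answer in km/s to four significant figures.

r_p = 69910 + 13020 = 82930 km = 8.2930×10⁷ m.
r_a = 69910 + 259700 = 329610 km = 3.2961×10⁸ m.
Semi-major axis a = (r_p + r_a)/2 = 2.0627×10⁵ km = 2.063×10⁸ m.
Vis-viva: v² = μ(2/r − 1/a) = 1.267×10¹⁷ × (2.412×10⁻⁸ − 4.848×10⁻⁹) = 2.441×10⁹ m²/s².
v = 49410 m/s = 49.41 km/s.

v ≈ 49.41 km/s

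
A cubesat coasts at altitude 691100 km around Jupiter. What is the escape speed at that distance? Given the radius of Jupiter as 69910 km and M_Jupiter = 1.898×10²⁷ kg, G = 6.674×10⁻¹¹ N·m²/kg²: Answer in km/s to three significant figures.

μ = GM = 6.674×10⁻¹¹ × 1.898×10²⁷ = 1.267×10¹⁷ m³/s².
r = 69910 + 691100 = 761010 km = 7.6101×10⁸ m.
Escape speed v_esc = √(2μ/r) = √(2 × 1.267×10¹⁷ / 7.610×10⁸) = √(3.329×10⁸) = 18250 m/s.
= 18.25 km/s.

v_esc ≈ 18.2 km/s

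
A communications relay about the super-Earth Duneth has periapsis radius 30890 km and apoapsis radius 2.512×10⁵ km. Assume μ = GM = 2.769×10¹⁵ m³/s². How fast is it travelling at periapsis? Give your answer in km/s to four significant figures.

v ≈ 12.64 km/s

Semi-major axis a = (r_p + r_a)/2 = 1.4104×10⁵ km = 1.410×10⁸ m.
Vis-viva: v² = μ(2/r − 1/a) = 2.769×10¹⁵ × (6.475×10⁻⁸ − 7.090×10⁻⁹) = 1.596×10⁸ m²/s².
v = 12640 m/s = 12.64 km/s.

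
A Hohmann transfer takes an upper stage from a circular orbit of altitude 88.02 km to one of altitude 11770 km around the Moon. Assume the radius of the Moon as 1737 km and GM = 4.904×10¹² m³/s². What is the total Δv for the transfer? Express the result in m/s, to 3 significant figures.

Δv_total ≈ 845 m/s

r₁ = 1737 + 88.02 = 1825.0 km = 1.8250×10⁶ m.
r₂ = 1737 + 11770 = 13507 km = 1.3507×10⁷ m.
Transfer ellipse a_t = (r₁ + r₂)/2 = 7.666×10⁶ m.
At r₁: circular v_c1 = √(μ/r₁) = 1639 m/s; transfer-perilune v_p = √[μ(2/r₁ − 1/a_t)] = 2176 m/s.
Δv₁ = v_p − v_c1 = 536.7 m/s.
At r₂: circular v_c2 = √(μ/r₂) = 602.6 m/s; transfer-apolune v_a = √[μ(2/r₂ − 1/a_t)] = 294.0 m/s.
Δv₂ = v_c2 − v_a = 308.6 m/s.
Total Δv = Δv₁ + Δv₂ = 845.2 m/s.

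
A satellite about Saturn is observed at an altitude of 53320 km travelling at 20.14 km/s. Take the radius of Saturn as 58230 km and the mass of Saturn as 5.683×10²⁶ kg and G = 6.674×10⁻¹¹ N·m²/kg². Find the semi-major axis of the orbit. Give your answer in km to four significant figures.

μ = GM = 6.674×10⁻¹¹ × 5.683×10²⁶ = 3.793×10¹⁶ m³/s².
r = 58230 + 53320 = 1.1155×10⁵ km = 1.116×10⁸ m.
Specific orbital energy ε = v²/2 − μ/r = (20140)²/2 − 3.793×10¹⁶/1.116×10⁸ = -1.372×10⁸ J/kg.
Since ε = −μ/(2a), a = −μ/(2ε) = 1.382×10⁸ m = 1.3822×10⁵ km.

a ≈ 1.382×10⁵ km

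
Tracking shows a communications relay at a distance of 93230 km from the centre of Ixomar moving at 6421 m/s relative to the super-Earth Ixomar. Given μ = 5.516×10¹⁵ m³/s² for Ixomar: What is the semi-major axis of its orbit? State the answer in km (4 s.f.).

r = 9.323×10⁷ m.
Specific orbital energy ε = v²/2 − μ/r = (6421)²/2 − 5.516×10¹⁵/9.323×10⁷ = -3.855×10⁷ J/kg.
Since ε = −μ/(2a), a = −μ/(2ε) = 7.154×10⁷ m = 71542 km.

a ≈ 71540 km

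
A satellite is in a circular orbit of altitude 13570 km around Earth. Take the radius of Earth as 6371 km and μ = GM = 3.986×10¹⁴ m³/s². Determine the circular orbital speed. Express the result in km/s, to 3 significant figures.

r = 6371 + 13570 = 19941 km = 1.9941×10⁷ m.
For a circular orbit v = √(μ/r) = √(3.986×10¹⁴ / 1.994×10⁷) = √(1.999×10⁷) = 4471 m/s.
That is 4.471 km/s.

v ≈ 4.47 km/s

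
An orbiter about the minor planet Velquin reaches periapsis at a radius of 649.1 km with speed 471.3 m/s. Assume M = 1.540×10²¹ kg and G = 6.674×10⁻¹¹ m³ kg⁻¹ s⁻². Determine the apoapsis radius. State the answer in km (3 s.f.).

μ = GM = 6.674×10⁻¹¹ × 1.540×10²¹ = 1.028×10¹¹ m³/s².
r_p = 6.491×10⁵ m.
Specific energy ε = v²/2 − μ/r = -4.728×10⁴ J/kg, so a = −μ/(2ε) = 1.087×10⁶ m.
The apsides satisfy r_p + r_a = 2a, so the apoapsis radius is 2a − r_p = 1.525×10⁶ m = 1524.8 km.

apoapsis radius ≈ 1520 km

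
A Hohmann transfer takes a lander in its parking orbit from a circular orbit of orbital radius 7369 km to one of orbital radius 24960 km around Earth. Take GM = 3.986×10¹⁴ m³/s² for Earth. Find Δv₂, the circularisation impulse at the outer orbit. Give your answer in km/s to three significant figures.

Δv ≈ 1.30 km/s

r₁ = 7369 km = 7.369×10⁶ m.
r₂ = 24960 km = 2.496×10⁷ m.
Transfer ellipse a_t = (r₁ + r₂)/2 = 1.616×10⁷ m.
At r₁: circular v_c1 = √(μ/r₁) = 7355 m/s; transfer-perigee v_p = √[μ(2/r₁ − 1/a_t)] = 9139 m/s.
At r₂: circular v_c2 = √(μ/r₂) = 3996 m/s; transfer-apogee v_a = √[μ(2/r₂ − 1/a_t)] = 2698 m/s.
Δv₂ = v_c2 − v_a = 1298 m/s.
= 1.298 km/s.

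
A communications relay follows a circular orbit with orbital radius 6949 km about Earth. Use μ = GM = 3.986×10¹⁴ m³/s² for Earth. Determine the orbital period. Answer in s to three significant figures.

r = 6949 km = 6.949×10⁶ m.
Kepler's third law: T = 2π√(r³/μ) = 2π√((6.949×10⁶)³ / 3.986×10¹⁴).
r³/μ = 8.418×10⁵ s², so T = 2π × 9.175×10² = 5.765×10³ s.

T ≈ 5760 s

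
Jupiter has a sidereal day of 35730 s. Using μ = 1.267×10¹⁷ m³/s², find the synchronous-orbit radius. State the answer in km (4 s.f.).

A synchronous orbit has period T, so by Kepler's third law a = (μT²/4π²)^(1/3).
μT²/4π² = 1.267×10¹⁷ × (3.573×10⁴)² / 39.48 = 4.097×10²⁴ m³.
a = 1.600×10⁸ m = 1.6002×10⁵ km.

r_sync ≈ 1.600×10⁵ km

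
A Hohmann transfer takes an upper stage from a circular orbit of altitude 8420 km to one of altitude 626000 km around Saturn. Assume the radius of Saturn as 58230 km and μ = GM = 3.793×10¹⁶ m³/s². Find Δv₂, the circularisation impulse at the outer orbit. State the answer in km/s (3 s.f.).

r₁ = 58230 + 8420 = 66650 km = 6.6650×10⁷ m.
r₂ = 58230 + 626000 = 684230 km = 6.8423×10⁸ m.
Transfer ellipse a_t = (r₁ + r₂)/2 = 3.754×10⁸ m.
At r₁: circular v_c1 = √(μ/r₁) = 23860 m/s; transfer-perikrone v_p = √[μ(2/r₁ − 1/a_t)] = 32200 m/s.
At r₂: circular v_c2 = √(μ/r₂) = 7445 m/s; transfer-apokrone v_a = √[μ(2/r₂ − 1/a_t)] = 3137 m/s.
Δv₂ = v_c2 − v_a = 4308 m/s.
= 4.308 km/s.

Δv ≈ 4.31 km/s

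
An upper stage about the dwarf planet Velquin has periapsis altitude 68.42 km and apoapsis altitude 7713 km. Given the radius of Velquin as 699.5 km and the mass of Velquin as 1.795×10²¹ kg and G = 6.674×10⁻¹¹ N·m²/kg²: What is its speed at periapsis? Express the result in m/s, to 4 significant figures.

v ≈ 534.7 m/s

μ = GM = 6.674×10⁻¹¹ × 1.795×10²¹ = 1.198×10¹¹ m³/s².
r_p = 699.5 + 68.42 = 767.92 km = 7.6792×10⁵ m.
r_a = 699.5 + 7713 = 8412.5 km = 8.4125×10⁶ m.
Semi-major axis a = (r_p + r_a)/2 = 4590.2 km = 4.590×10⁶ m.
Vis-viva: v² = μ(2/r − 1/a) = 1.198×10¹¹ × (2.604×10⁻⁶ − 2.179×10⁻⁷) = 2.859×10⁵ m²/s².
v = 534.7 m/s.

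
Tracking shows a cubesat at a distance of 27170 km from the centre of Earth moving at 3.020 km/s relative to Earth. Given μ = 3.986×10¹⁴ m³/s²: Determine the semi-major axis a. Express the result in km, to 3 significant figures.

a ≈ 19700 km

r = 2.717×10⁷ m.
Specific orbital energy ε = v²/2 − μ/r = (3020)²/2 − 3.986×10¹⁴/2.717×10⁷ = -1.011×10⁷ J/kg.
Since ε = −μ/(2a), a = −μ/(2ε) = 1.971×10⁷ m = 19712 km.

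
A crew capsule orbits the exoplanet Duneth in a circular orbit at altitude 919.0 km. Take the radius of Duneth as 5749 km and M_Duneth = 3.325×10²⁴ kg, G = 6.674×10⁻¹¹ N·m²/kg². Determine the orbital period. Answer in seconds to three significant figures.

μ = GM = 6.674×10⁻¹¹ × 3.325×10²⁴ = 2.219×10¹⁴ m³/s².
r = 5749 + 919.0 = 6668.0 km = 6.6680×10⁶ m.
Kepler's third law: T = 2π√(r³/μ) = 2π√((6.668×10⁶)³ / 2.219×10¹⁴).
r³/μ = 1.336×10⁶ s², so T = 2π × 1.156×10³ = 7.262×10³ s.

T ≈ 7260 seconds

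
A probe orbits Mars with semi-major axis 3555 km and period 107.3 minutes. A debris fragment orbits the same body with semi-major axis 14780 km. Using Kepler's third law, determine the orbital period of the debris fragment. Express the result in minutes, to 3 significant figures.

Kepler's third law: T² ∝ a³, so T₂ = T₁ (a₂/a₁)^(3/2).
a₂/a₁ = 4.158, (a₂/a₁)^(3/2) = 8.477.
T₂ = 107.3 × 8.477 = 909.6 minutes.

T₂ ≈ 910 minutes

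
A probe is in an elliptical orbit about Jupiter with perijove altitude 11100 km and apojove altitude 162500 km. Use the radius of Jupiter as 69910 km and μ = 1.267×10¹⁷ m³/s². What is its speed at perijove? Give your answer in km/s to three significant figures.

v ≈ 48.2 km/s

r_p = 69910 + 11100 = 81010 km = 8.1010×10⁷ m.
r_a = 69910 + 162500 = 232410 km = 2.3241×10⁸ m.
Semi-major axis a = (r_p + r_a)/2 = 1.5671×10⁵ km = 1.567×10⁸ m.
Vis-viva: v² = μ(2/r − 1/a) = 1.267×10¹⁷ × (2.469×10⁻⁸ − 6.381×10⁻⁹) = 2.320×10⁹ m²/s².
v = 48160 m/s = 48.16 km/s.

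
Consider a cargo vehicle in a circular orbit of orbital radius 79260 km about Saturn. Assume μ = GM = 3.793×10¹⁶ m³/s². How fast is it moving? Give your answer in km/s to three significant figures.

v ≈ 21.9 km/s

r = 79260 km = 7.926×10⁷ m.
For a circular orbit v = √(μ/r) = √(3.793×10¹⁶ / 7.926×10⁷) = √(4.786×10⁸) = 21880 m/s.
That is 21.88 km/s.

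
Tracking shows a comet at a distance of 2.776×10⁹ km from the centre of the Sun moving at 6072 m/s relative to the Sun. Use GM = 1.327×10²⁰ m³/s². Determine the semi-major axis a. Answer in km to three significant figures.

r = 2.776×10¹² m.
Vis-viva rearranged: 1/a = 2/r − v²/μ = 7.205×10⁻¹³ − 2.778×10⁻¹³ = 4.426×10⁻¹³ m⁻¹.
a = 2.259×10¹² m = 2.2593×10⁹ km.

a ≈ 2.26×10⁹ km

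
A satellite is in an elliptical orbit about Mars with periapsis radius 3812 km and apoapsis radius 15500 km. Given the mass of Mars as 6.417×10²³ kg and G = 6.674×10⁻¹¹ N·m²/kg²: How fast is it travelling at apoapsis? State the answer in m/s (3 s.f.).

μ = GM = 6.674×10⁻¹¹ × 6.417×10²³ = 4.283×10¹³ m³/s².
Semi-major axis a = (r_p + r_a)/2 = 9656.0 km = 9.656×10⁶ m.
Vis-viva: v² = μ(2/r − 1/a) = 4.283×10¹³ × (1.290×10⁻⁷ − 1.036×10⁻⁷) = 1.091×10⁶ m²/s².
v = 1044 m/s.

v ≈ 1040 m/s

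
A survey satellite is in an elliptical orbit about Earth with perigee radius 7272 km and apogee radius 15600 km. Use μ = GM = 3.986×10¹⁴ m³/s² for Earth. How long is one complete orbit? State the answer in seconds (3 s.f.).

Semi-major axis a = (r_p + r_a)/2 = (7272.0 + 15600)/2 = 11436 km = 1.144×10⁷ m.
By Kepler's third law T = 2π√(a³/μ) = 2π × 1.937×10³ = 1.217×10⁴ s.

T ≈ 12200 seconds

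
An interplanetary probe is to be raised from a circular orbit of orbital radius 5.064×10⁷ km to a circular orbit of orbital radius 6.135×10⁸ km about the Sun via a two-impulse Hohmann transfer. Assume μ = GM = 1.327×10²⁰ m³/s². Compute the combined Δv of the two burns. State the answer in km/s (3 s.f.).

Δv_total ≈ 27.4 km/s

r₁ = 5.064×10⁷ km = 5.064×10¹⁰ m.
r₂ = 6.135×10⁸ km = 6.135×10¹¹ m.
Transfer ellipse a_t = (r₁ + r₂)/2 = 3.321×10¹¹ m.
At r₁: circular v_c1 = √(μ/r₁) = 51190 m/s; transfer-perihelion v_p = √[μ(2/r₁ − 1/a_t)] = 69580 m/s.
Δv₁ = v_p − v_c1 = 18390 m/s.
At r₂: circular v_c2 = √(μ/r₂) = 14710 m/s; transfer-aphelion v_a = √[μ(2/r₂ − 1/a_t)] = 5743 m/s.
Δv₂ = v_c2 − v_a = 8964 m/s.
Total Δv = Δv₁ + Δv₂ = 27350 m/s = 27.35 km/s.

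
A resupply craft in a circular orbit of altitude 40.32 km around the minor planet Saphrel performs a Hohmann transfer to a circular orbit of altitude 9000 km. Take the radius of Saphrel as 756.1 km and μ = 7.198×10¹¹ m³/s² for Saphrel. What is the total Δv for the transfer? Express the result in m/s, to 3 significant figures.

r₁ = 756.1 + 40.32 = 796.42 km = 7.9642×10⁵ m.
r₂ = 756.1 + 9000 = 9756.1 km = 9.7561×10⁶ m.
Transfer ellipse a_t = (r₁ + r₂)/2 = 5.276×10⁶ m.
At r₁: circular v_c1 = √(μ/r₁) = 950.7 m/s; transfer-periapsis v_p = √[μ(2/r₁ − 1/a_t)] = 1293 m/s.
Δv₁ = v_p − v_c1 = 342.1 m/s.
At r₂: circular v_c2 = √(μ/r₂) = 271.6 m/s; transfer-apoapsis v_a = √[μ(2/r₂ − 1/a_t)] = 105.5 m/s.
Δv₂ = v_c2 − v_a = 166.1 m/s.
Total Δv = Δv₁ + Δv₂ = 508.1 m/s.

Δv_total ≈ 508 m/s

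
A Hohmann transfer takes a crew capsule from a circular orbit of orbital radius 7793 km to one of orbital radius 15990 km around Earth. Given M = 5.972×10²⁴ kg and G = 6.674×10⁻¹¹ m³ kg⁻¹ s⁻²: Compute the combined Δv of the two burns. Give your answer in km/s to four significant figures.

Δv_total ≈ 2.092 km/s

μ = GM = 6.674×10⁻¹¹ × 5.972×10²⁴ = 3.986×10¹⁴ m³/s².
r₁ = 7793 km = 7.793×10⁶ m.
r₂ = 15990 km = 1.599×10⁷ m.
Transfer ellipse a_t = (r₁ + r₂)/2 = 1.189×10⁷ m.
At r₁: circular v_c1 = √(μ/r₁) = 7152 m/s; transfer-perigee v_p = √[μ(2/r₁ − 1/a_t)] = 8293 m/s.
Δv₁ = v_p − v_c1 = 1141 m/s.
At r₂: circular v_c2 = √(μ/r₂) = 4993 m/s; transfer-apogee v_a = √[μ(2/r₂ − 1/a_t)] = 4042 m/s.
Δv₂ = v_c2 − v_a = 950.9 m/s.
Total Δv = Δv₁ + Δv₂ = 2092 m/s = 2.092 km/s.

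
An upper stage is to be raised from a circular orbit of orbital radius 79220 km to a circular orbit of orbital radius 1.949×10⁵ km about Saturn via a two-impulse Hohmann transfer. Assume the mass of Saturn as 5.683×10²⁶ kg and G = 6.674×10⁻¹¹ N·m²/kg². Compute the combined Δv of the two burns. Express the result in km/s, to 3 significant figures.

Δv_total ≈ 7.56 km/s

μ = GM = 6.674×10⁻¹¹ × 5.683×10²⁶ = 3.793×10¹⁶ m³/s².
r₁ = 79220 km = 7.922×10⁷ m.
r₂ = 1.949×10⁵ km = 1.949×10⁸ m.
Transfer ellipse a_t = (r₁ + r₂)/2 = 1.371×10⁸ m.
At r₁: circular v_c1 = √(μ/r₁) = 21880 m/s; transfer-perikrone v_p = √[μ(2/r₁ − 1/a_t)] = 26090 m/s.
Δv₁ = v_p − v_c1 = 4212 m/s.
At r₂: circular v_c2 = √(μ/r₂) = 13950 m/s; transfer-apokrone v_a = √[μ(2/r₂ − 1/a_t)] = 10610 m/s.
Δv₂ = v_c2 − v_a = 3344 m/s.
Total Δv = Δv₁ + Δv₂ = 7556 m/s = 7.556 km/s.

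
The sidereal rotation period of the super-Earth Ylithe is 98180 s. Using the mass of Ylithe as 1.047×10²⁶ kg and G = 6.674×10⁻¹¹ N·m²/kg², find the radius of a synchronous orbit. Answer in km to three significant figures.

μ = GM = 6.674×10⁻¹¹ × 1.047×10²⁶ = 6.988×10¹⁵ m³/s².
A synchronous orbit has period T, so by Kepler's third law a = (μT²/4π²)^(1/3).
μT²/4π² = 6.988×10¹⁵ × (9.818×10⁴)² / 39.48 = 1.706×10²⁴ m³.
a = 1.195×10⁸ m = 1.1949×10⁵ km.

r_sync ≈ 1.19×10⁵ km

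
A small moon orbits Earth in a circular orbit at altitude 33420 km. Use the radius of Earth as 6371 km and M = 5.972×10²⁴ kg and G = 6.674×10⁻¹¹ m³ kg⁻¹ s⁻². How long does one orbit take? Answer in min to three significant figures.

μ = GM = 6.674×10⁻¹¹ × 5.972×10²⁴ = 3.986×10¹⁴ m³/s².
r = 6371 + 33420 = 39791 km = 3.9791×10⁷ m.
Kepler's third law: T = 2π√(r³/μ) = 2π√((3.979×10⁷)³ / 3.986×10¹⁴).
r³/μ = 1.581×10⁸ s², so T = 2π × 1.257×10⁴ = 7.900×10⁴ s.
Converting: 7.900×10⁴ s ÷ 60.00 = 1317 min.

T ≈ 1320 min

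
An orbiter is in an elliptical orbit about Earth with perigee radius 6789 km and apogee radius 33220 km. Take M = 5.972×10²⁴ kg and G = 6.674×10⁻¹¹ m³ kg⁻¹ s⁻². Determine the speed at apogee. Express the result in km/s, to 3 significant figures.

v ≈ 2.02 km/s

μ = GM = 6.674×10⁻¹¹ × 5.972×10²⁴ = 3.986×10¹⁴ m³/s².
Semi-major axis a = (r_p + r_a)/2 = 20004 km = 2.000×10⁷ m.
Vis-viva: v² = μ(2/r − 1/a) = 3.986×10¹⁴ × (6.020×10⁻⁸ − 4.999×10⁻⁸) = 4.072×10⁶ m²/s².
v = 2018 m/s = 2.018 km/s.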